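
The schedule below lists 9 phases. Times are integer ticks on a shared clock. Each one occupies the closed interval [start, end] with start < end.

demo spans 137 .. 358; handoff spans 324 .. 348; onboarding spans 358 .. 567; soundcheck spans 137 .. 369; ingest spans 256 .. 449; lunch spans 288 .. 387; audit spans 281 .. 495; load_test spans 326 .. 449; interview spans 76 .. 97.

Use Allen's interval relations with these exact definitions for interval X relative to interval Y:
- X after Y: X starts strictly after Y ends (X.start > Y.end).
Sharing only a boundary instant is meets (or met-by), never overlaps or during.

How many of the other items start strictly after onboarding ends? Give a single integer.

0

Target onboarding = [358, 567].
audit [281, 495] → overlaps → no.
demo [137, 358] → meets → no.
handoff [324, 348] → before → no.
ingest [256, 449] → overlaps → no.
interview [76, 97] → before → no.
load_test [326, 449] → overlaps → no.
lunch [288, 387] → overlaps → no.
soundcheck [137, 369] → overlaps → no.
Total: 0.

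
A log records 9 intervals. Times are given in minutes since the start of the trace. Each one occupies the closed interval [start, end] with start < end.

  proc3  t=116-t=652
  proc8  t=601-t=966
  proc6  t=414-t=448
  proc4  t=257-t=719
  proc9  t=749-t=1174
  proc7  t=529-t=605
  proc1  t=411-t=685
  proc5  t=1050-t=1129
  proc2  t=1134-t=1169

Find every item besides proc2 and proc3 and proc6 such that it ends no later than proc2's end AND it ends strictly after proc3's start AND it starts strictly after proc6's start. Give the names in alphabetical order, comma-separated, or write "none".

Conditions: its end is no later than proc2's end (X.end <= t=1169) AND its end is strictly after proc3's start (X.end > t=116) AND its start is strictly after proc6's start (X.start > t=414).
proc1: end t=685 <= t=1169? ✓; end t=685 > t=116? ✓; start t=411 > t=414? ✗ → no.
proc4: end t=719 <= t=1169? ✓; end t=719 > t=116? ✓; start t=257 > t=414? ✗ → no.
proc5: end t=1129 <= t=1169? ✓; end t=1129 > t=116? ✓; start t=1050 > t=414? ✓ → yes.
proc7: end t=605 <= t=1169? ✓; end t=605 > t=116? ✓; start t=529 > t=414? ✓ → yes.
proc8: end t=966 <= t=1169? ✓; end t=966 > t=116? ✓; start t=601 > t=414? ✓ → yes.
proc9: end t=1174 <= t=1169? ✗; end t=1174 > t=116? ✓; start t=749 > t=414? ✓ → no.
Result: proc5, proc7, proc8.

proc5, proc7, proc8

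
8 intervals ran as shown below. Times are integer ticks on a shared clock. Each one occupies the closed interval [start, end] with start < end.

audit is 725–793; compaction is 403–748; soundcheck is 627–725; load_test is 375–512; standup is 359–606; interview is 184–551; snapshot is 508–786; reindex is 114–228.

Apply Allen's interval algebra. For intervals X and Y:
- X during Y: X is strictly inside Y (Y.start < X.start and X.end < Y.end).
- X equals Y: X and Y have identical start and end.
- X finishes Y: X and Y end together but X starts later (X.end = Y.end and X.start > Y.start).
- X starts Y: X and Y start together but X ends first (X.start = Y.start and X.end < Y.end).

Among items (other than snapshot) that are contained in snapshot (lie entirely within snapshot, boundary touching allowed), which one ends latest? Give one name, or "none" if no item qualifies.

soundcheck

Target snapshot = [508, 786].
audit [725, 793] → overlapped-by → excluded.
compaction [403, 748] → overlaps → excluded.
interview [184, 551] → overlaps → excluded.
load_test [375, 512] → overlaps → excluded.
reindex [114, 228] → before → excluded.
soundcheck [627, 725] → during → candidate.
standup [359, 606] → overlaps → excluded.
Among candidates, latest end is 725 → soundcheck.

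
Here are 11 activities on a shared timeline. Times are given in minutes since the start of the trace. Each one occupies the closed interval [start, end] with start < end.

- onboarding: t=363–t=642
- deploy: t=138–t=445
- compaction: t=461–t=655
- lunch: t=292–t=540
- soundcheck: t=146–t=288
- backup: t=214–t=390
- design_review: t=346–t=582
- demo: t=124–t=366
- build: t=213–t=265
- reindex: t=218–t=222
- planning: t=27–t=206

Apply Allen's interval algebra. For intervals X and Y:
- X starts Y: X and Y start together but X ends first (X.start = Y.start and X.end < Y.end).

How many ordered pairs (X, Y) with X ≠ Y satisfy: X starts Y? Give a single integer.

0

Checking all 110 ordered pairs for relation 'starts'; matching pairs in alphabetical order:
No pair satisfies it.
Count: 0.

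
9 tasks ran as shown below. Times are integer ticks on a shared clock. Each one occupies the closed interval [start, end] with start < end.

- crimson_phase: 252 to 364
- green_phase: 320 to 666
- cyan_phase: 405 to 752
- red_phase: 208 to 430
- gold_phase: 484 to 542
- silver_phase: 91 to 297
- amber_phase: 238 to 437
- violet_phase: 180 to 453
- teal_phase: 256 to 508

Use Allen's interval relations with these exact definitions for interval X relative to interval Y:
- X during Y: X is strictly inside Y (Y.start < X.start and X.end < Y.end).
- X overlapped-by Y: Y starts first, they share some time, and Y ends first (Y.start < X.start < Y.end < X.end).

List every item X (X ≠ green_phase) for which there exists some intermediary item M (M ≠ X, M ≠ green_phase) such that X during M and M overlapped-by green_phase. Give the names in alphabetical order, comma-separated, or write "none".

Target green_phase = [320, 666].
Intermediaries M with M overlapped-by green_phase: cyan_phase.
Via cyan_phase — items with X during cyan_phase: gold_phase.
Union: gold_phase.

gold_phase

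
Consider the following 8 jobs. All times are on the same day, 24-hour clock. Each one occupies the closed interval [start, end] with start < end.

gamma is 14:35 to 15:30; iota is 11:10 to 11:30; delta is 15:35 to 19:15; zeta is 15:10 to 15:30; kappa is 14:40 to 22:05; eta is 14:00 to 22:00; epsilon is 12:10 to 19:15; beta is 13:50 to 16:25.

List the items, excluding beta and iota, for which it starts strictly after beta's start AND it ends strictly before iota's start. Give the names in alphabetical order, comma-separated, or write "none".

none

Conditions: its start is strictly after beta's start (X.start > 13:50) AND its end is strictly before iota's start (X.end < 11:10).
delta: start 15:35 > 13:50? ✓; end 19:15 < 11:10? ✗ → no.
epsilon: start 12:10 > 13:50? ✗; end 19:15 < 11:10? ✗ → no.
eta: start 14:00 > 13:50? ✓; end 22:00 < 11:10? ✗ → no.
gamma: start 14:35 > 13:50? ✓; end 15:30 < 11:10? ✗ → no.
kappa: start 14:40 > 13:50? ✓; end 22:05 < 11:10? ✗ → no.
zeta: start 15:10 > 13:50? ✓; end 15:30 < 11:10? ✗ → no.
Result: none.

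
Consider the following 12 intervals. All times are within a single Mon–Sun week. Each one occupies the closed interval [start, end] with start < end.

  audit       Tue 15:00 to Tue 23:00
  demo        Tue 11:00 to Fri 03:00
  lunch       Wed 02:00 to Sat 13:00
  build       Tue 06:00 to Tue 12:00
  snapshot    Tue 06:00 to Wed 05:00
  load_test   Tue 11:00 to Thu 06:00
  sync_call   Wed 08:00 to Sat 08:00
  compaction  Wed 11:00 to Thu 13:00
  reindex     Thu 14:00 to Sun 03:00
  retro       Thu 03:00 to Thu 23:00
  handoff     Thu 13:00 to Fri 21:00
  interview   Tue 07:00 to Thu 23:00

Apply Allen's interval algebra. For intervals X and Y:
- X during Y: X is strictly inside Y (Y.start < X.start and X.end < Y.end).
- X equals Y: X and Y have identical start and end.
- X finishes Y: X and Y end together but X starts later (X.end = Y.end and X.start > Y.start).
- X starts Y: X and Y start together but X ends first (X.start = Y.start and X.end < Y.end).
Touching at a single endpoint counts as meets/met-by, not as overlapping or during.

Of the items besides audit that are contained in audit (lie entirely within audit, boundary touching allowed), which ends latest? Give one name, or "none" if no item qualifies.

none

Target audit = [Tue 15:00, Tue 23:00].
build [Tue 06:00, Tue 12:00] → before → excluded.
compaction [Wed 11:00, Thu 13:00] → after → excluded.
demo [Tue 11:00, Fri 03:00] → contains → excluded.
handoff [Thu 13:00, Fri 21:00] → after → excluded.
interview [Tue 07:00, Thu 23:00] → contains → excluded.
load_test [Tue 11:00, Thu 06:00] → contains → excluded.
lunch [Wed 02:00, Sat 13:00] → after → excluded.
reindex [Thu 14:00, Sun 03:00] → after → excluded.
retro [Thu 03:00, Thu 23:00] → after → excluded.
snapshot [Tue 06:00, Wed 05:00] → contains → excluded.
sync_call [Wed 08:00, Sat 08:00] → after → excluded.
No candidates → none.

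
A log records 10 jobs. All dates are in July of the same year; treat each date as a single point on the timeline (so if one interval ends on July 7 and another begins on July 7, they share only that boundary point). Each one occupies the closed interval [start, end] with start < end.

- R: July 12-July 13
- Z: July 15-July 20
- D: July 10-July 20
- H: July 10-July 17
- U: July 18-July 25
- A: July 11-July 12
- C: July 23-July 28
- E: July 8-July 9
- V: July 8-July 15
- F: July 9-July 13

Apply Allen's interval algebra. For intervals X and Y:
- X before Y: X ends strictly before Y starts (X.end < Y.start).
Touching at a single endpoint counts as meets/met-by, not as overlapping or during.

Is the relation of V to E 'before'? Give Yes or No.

No

V = [July 8, July 15], E = [July 8, July 9].
Actual relation of V to E: started-by.
Asked whether 'before' holds → No.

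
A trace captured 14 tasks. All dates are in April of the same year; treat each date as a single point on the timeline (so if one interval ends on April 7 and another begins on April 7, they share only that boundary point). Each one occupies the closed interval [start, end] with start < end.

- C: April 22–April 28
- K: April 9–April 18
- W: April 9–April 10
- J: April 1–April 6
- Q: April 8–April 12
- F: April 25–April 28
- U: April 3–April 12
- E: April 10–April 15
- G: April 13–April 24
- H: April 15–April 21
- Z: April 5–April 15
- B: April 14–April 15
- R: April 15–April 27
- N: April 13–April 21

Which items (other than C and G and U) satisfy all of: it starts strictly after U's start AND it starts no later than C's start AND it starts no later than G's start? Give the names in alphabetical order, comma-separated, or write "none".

Conditions: its start is strictly after U's start (X.start > April 3) AND its start is no later than C's start (X.start <= April 22) AND its start is no later than G's start (X.start <= April 13).
B: start April 14 > April 3? ✓; start April 14 <= April 22? ✓; start April 14 <= April 13? ✗ → no.
E: start April 10 > April 3? ✓; start April 10 <= April 22? ✓; start April 10 <= April 13? ✓ → yes.
F: start April 25 > April 3? ✓; start April 25 <= April 22? ✗; start April 25 <= April 13? ✗ → no.
H: start April 15 > April 3? ✓; start April 15 <= April 22? ✓; start April 15 <= April 13? ✗ → no.
J: start April 1 > April 3? ✗; start April 1 <= April 22? ✓; start April 1 <= April 13? ✓ → no.
K: start April 9 > April 3? ✓; start April 9 <= April 22? ✓; start April 9 <= April 13? ✓ → yes.
N: start April 13 > April 3? ✓; start April 13 <= April 22? ✓; start April 13 <= April 13? ✓ → yes.
Q: start April 8 > April 3? ✓; start April 8 <= April 22? ✓; start April 8 <= April 13? ✓ → yes.
R: start April 15 > April 3? ✓; start April 15 <= April 22? ✓; start April 15 <= April 13? ✗ → no.
W: start April 9 > April 3? ✓; start April 9 <= April 22? ✓; start April 9 <= April 13? ✓ → yes.
Z: start April 5 > April 3? ✓; start April 5 <= April 22? ✓; start April 5 <= April 13? ✓ → yes.
Result: E, K, N, Q, W, Z.

E, K, N, Q, W, Z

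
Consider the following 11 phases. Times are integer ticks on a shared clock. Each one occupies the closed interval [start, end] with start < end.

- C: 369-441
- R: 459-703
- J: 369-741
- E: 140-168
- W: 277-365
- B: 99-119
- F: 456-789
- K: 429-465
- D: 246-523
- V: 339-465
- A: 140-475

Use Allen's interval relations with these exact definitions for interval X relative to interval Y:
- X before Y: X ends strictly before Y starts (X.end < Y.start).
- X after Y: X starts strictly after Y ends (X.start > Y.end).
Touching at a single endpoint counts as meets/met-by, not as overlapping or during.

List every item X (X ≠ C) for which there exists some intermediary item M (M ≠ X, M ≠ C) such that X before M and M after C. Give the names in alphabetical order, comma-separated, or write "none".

Target C = [369, 441].
Intermediaries M with M after C: F, R.
Via F — items with X before F: B, E, W.
Via R — items with X before R: B, E, W.
Union: B, E, W.

B, E, W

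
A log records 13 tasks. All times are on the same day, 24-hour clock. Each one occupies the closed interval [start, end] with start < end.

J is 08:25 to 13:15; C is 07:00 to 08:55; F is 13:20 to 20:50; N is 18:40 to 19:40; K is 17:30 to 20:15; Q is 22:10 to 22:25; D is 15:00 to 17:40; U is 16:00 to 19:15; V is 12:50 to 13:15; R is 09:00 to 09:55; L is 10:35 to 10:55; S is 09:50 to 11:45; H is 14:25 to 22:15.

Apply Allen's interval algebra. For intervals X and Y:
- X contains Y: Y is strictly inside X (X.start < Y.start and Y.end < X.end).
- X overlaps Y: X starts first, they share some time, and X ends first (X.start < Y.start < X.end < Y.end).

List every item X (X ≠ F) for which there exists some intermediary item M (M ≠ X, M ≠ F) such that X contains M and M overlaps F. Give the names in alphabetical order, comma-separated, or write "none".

Target F = [13:20, 20:50].
Intermediaries M with M overlaps F: none.
Union: none.

none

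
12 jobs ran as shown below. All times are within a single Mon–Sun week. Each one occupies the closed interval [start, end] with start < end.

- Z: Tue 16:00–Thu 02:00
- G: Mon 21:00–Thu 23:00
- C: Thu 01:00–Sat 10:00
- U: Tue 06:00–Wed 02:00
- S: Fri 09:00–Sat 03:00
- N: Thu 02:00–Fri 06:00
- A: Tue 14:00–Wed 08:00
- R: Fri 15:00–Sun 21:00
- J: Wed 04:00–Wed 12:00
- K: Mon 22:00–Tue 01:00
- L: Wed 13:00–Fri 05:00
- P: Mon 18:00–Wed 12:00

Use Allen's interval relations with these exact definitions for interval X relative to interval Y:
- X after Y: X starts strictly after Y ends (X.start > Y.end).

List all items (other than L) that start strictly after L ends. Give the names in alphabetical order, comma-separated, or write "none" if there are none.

R, S

Target L = [Wed 13:00, Fri 05:00].
A [Tue 14:00, Wed 08:00] → before → no.
C [Thu 01:00, Sat 10:00] → overlapped-by → no.
G [Mon 21:00, Thu 23:00] → overlaps → no.
J [Wed 04:00, Wed 12:00] → before → no.
K [Mon 22:00, Tue 01:00] → before → no.
N [Thu 02:00, Fri 06:00] → overlapped-by → no.
P [Mon 18:00, Wed 12:00] → before → no.
R [Fri 15:00, Sun 21:00] → after → yes.
S [Fri 09:00, Sat 03:00] → after → yes.
U [Tue 06:00, Wed 02:00] → before → no.
Z [Tue 16:00, Thu 02:00] → overlaps → no.
Result: R, S.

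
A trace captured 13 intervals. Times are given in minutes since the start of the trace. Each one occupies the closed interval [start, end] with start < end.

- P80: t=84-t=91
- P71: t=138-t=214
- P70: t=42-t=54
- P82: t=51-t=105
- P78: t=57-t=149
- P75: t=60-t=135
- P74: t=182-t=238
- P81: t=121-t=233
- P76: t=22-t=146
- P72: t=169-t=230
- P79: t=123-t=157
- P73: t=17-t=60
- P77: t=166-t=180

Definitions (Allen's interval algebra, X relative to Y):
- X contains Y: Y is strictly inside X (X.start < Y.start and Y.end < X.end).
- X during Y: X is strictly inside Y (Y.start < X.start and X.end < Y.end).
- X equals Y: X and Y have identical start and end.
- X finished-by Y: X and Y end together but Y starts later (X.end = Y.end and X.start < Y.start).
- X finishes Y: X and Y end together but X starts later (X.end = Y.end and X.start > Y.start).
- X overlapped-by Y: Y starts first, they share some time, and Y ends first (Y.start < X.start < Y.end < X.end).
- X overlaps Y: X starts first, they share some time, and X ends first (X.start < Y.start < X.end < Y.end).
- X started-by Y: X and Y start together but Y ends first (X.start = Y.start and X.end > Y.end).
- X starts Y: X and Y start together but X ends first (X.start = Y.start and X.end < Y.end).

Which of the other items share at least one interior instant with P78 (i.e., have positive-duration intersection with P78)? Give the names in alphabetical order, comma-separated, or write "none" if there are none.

Target P78 = [t=57, t=149].
P70 [t=42, t=54] → before → no.
P71 [t=138, t=214] → overlapped-by → yes.
P72 [t=169, t=230] → after → no.
P73 [t=17, t=60] → overlaps → yes.
P74 [t=182, t=238] → after → no.
P75 [t=60, t=135] → during → yes.
P76 [t=22, t=146] → overlaps → yes.
P77 [t=166, t=180] → after → no.
P79 [t=123, t=157] → overlapped-by → yes.
P80 [t=84, t=91] → during → yes.
P81 [t=121, t=233] → overlapped-by → yes.
P82 [t=51, t=105] → overlaps → yes.
Result: P71, P73, P75, P76, P79, P80, P81, P82.

P71, P73, P75, P76, P79, P80, P81, P82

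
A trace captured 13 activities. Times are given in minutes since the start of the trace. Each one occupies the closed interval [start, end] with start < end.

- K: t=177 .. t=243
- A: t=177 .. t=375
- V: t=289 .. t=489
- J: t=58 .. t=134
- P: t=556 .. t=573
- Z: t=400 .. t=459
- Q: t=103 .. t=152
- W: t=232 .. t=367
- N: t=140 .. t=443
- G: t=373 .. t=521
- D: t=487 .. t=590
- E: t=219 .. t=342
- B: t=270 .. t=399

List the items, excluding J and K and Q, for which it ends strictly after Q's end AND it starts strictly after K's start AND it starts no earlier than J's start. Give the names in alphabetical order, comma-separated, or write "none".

Conditions: its end is strictly after Q's end (X.end > t=152) AND its start is strictly after K's start (X.start > t=177) AND its start is no earlier than J's start (X.start >= t=58).
A: end t=375 > t=152? ✓; start t=177 > t=177? ✗; start t=177 >= t=58? ✓ → no.
B: end t=399 > t=152? ✓; start t=270 > t=177? ✓; start t=270 >= t=58? ✓ → yes.
D: end t=590 > t=152? ✓; start t=487 > t=177? ✓; start t=487 >= t=58? ✓ → yes.
E: end t=342 > t=152? ✓; start t=219 > t=177? ✓; start t=219 >= t=58? ✓ → yes.
G: end t=521 > t=152? ✓; start t=373 > t=177? ✓; start t=373 >= t=58? ✓ → yes.
N: end t=443 > t=152? ✓; start t=140 > t=177? ✗; start t=140 >= t=58? ✓ → no.
P: end t=573 > t=152? ✓; start t=556 > t=177? ✓; start t=556 >= t=58? ✓ → yes.
V: end t=489 > t=152? ✓; start t=289 > t=177? ✓; start t=289 >= t=58? ✓ → yes.
W: end t=367 > t=152? ✓; start t=232 > t=177? ✓; start t=232 >= t=58? ✓ → yes.
Z: end t=459 > t=152? ✓; start t=400 > t=177? ✓; start t=400 >= t=58? ✓ → yes.
Result: B, D, E, G, P, V, W, Z.

B, D, E, G, P, V, W, Z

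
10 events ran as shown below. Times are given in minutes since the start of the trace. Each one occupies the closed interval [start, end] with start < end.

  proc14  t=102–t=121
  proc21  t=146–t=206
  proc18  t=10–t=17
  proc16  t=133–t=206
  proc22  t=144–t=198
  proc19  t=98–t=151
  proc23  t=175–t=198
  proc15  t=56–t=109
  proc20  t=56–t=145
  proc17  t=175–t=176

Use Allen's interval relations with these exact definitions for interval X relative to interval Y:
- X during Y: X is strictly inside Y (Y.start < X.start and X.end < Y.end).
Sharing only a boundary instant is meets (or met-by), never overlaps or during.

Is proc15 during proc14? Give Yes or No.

No

proc15 = [t=56, t=109], proc14 = [t=102, t=121].
Actual relation of proc15 to proc14: overlaps.
Asked whether 'during' holds → No.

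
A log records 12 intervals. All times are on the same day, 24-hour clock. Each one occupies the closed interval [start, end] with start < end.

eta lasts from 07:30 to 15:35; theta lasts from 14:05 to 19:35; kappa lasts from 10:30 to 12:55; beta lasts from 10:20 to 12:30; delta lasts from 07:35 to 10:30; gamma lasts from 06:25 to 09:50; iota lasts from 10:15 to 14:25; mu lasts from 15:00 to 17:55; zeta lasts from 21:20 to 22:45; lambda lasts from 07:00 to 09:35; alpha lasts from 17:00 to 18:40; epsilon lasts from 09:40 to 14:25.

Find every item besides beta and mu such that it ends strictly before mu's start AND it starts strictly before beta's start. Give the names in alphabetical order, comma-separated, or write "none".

delta, epsilon, gamma, iota, lambda

Conditions: its end is strictly before mu's start (X.end < 15:00) AND its start is strictly before beta's start (X.start < 10:20).
alpha: end 18:40 < 15:00? ✗; start 17:00 < 10:20? ✗ → no.
delta: end 10:30 < 15:00? ✓; start 07:35 < 10:20? ✓ → yes.
epsilon: end 14:25 < 15:00? ✓; start 09:40 < 10:20? ✓ → yes.
eta: end 15:35 < 15:00? ✗; start 07:30 < 10:20? ✓ → no.
gamma: end 09:50 < 15:00? ✓; start 06:25 < 10:20? ✓ → yes.
iota: end 14:25 < 15:00? ✓; start 10:15 < 10:20? ✓ → yes.
kappa: end 12:55 < 15:00? ✓; start 10:30 < 10:20? ✗ → no.
lambda: end 09:35 < 15:00? ✓; start 07:00 < 10:20? ✓ → yes.
theta: end 19:35 < 15:00? ✗; start 14:05 < 10:20? ✗ → no.
zeta: end 22:45 < 15:00? ✗; start 21:20 < 10:20? ✗ → no.
Result: delta, epsilon, gamma, iota, lambda.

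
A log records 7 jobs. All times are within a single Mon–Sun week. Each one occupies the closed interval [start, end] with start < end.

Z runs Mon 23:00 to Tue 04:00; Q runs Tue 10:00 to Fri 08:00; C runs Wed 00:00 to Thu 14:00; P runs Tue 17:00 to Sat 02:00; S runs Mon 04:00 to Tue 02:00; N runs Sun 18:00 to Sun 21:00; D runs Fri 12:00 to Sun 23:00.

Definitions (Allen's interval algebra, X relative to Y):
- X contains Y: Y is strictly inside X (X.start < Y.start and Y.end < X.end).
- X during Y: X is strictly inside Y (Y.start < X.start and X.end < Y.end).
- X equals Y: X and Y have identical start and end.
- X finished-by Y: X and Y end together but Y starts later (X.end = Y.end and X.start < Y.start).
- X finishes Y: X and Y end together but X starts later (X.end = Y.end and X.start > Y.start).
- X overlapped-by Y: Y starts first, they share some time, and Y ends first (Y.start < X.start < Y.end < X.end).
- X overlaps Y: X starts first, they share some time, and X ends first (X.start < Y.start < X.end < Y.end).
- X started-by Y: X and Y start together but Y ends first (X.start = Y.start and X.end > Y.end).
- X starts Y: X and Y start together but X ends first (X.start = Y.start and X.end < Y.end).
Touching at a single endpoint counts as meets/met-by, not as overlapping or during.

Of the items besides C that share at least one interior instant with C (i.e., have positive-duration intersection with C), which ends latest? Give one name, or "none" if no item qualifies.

P

Target C = [Wed 00:00, Thu 14:00].
D [Fri 12:00, Sun 23:00] → after → excluded.
N [Sun 18:00, Sun 21:00] → after → excluded.
P [Tue 17:00, Sat 02:00] → contains → candidate.
Q [Tue 10:00, Fri 08:00] → contains → candidate.
S [Mon 04:00, Tue 02:00] → before → excluded.
Z [Mon 23:00, Tue 04:00] → before → excluded.
Among candidates, latest end is Sat 02:00 → P.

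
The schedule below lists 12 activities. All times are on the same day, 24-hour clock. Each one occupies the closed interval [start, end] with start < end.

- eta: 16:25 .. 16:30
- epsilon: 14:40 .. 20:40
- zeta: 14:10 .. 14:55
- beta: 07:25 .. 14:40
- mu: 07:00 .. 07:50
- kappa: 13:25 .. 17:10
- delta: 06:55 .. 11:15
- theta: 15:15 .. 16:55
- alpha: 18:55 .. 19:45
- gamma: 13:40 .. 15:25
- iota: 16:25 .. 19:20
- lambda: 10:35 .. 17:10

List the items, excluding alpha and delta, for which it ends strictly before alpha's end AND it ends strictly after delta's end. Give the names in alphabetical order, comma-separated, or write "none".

Conditions: its end is strictly before alpha's end (X.end < 19:45) AND its end is strictly after delta's end (X.end > 11:15).
beta: end 14:40 < 19:45? ✓; end 14:40 > 11:15? ✓ → yes.
epsilon: end 20:40 < 19:45? ✗; end 20:40 > 11:15? ✓ → no.
eta: end 16:30 < 19:45? ✓; end 16:30 > 11:15? ✓ → yes.
gamma: end 15:25 < 19:45? ✓; end 15:25 > 11:15? ✓ → yes.
iota: end 19:20 < 19:45? ✓; end 19:20 > 11:15? ✓ → yes.
kappa: end 17:10 < 19:45? ✓; end 17:10 > 11:15? ✓ → yes.
lambda: end 17:10 < 19:45? ✓; end 17:10 > 11:15? ✓ → yes.
mu: end 07:50 < 19:45? ✓; end 07:50 > 11:15? ✗ → no.
theta: end 16:55 < 19:45? ✓; end 16:55 > 11:15? ✓ → yes.
zeta: end 14:55 < 19:45? ✓; end 14:55 > 11:15? ✓ → yes.
Result: beta, eta, gamma, iota, kappa, lambda, theta, zeta.

beta, eta, gamma, iota, kappa, lambda, theta, zeta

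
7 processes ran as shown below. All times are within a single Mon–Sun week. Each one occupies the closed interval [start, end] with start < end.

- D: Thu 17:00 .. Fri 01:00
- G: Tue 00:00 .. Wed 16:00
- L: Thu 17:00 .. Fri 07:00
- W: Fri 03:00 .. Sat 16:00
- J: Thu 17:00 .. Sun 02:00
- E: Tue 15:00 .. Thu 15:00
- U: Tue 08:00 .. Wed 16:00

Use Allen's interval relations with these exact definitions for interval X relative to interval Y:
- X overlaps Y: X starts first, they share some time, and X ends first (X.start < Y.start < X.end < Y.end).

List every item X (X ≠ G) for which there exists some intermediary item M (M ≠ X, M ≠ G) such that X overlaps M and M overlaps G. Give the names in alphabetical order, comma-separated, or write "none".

none

Target G = [Tue 00:00, Wed 16:00].
Intermediaries M with M overlaps G: none.
Union: none.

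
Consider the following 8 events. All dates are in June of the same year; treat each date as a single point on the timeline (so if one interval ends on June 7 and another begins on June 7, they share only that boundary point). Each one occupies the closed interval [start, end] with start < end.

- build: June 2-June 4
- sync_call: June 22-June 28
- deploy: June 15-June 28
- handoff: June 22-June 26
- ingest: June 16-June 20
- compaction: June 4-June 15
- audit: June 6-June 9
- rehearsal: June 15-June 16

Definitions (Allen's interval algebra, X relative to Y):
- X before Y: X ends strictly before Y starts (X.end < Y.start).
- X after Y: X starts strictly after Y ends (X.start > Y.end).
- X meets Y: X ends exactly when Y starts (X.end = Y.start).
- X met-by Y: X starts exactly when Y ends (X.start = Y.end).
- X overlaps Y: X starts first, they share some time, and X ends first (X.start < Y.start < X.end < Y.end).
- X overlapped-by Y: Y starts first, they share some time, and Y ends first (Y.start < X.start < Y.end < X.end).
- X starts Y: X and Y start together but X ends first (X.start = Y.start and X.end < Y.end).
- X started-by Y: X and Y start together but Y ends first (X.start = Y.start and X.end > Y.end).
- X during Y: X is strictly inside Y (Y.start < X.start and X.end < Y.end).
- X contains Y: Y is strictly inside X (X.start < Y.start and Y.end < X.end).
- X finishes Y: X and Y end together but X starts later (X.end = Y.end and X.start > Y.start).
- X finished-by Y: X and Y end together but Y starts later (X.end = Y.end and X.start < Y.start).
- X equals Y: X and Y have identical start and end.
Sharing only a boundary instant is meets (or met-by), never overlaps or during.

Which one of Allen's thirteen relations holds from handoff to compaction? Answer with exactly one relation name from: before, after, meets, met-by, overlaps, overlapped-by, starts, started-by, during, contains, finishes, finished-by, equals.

handoff = [June 22, June 26]; compaction = [June 4, June 15].
Compare endpoints: handoff.start > compaction.start, handoff.start > compaction.end, handoff.end > compaction.start, handoff.end > compaction.end.
That pattern is 'after'.

after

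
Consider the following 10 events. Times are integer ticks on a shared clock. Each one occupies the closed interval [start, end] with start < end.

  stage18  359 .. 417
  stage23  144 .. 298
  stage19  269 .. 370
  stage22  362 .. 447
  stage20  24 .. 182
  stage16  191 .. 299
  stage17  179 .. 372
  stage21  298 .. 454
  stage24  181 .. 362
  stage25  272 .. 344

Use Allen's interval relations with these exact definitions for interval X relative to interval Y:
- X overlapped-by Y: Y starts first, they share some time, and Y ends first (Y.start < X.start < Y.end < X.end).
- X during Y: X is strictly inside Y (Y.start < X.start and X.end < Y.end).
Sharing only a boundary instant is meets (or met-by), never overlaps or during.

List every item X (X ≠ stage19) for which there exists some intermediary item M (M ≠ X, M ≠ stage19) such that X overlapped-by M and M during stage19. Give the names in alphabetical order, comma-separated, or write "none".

Target stage19 = [269, 370].
Intermediaries M with M during stage19: stage25.
Via stage25 — items with X overlapped-by stage25: stage21.
Union: stage21.

stage21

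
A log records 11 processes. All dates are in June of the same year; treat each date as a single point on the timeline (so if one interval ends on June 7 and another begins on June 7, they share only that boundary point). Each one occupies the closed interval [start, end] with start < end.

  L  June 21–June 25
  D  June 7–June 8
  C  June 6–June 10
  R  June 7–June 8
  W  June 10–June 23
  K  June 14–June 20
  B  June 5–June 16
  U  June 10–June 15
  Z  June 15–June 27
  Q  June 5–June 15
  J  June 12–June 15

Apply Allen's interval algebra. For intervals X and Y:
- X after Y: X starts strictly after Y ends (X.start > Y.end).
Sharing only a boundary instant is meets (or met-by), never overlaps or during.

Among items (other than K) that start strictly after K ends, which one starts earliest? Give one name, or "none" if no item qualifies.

Target K = [June 14, June 20].
B [June 5, June 16] → overlaps → excluded.
C [June 6, June 10] → before → excluded.
D [June 7, June 8] → before → excluded.
J [June 12, June 15] → overlaps → excluded.
L [June 21, June 25] → after → candidate.
Q [June 5, June 15] → overlaps → excluded.
R [June 7, June 8] → before → excluded.
U [June 10, June 15] → overlaps → excluded.
W [June 10, June 23] → contains → excluded.
Z [June 15, June 27] → overlapped-by → excluded.
Among candidates, earliest start is June 21 → L.

L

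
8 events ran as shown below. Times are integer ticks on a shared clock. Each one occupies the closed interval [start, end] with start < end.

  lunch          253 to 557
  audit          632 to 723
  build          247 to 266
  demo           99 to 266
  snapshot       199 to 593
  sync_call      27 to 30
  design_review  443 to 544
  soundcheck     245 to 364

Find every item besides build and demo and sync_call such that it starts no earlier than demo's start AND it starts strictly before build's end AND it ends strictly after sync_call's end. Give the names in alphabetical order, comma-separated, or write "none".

lunch, snapshot, soundcheck

Conditions: its start is no earlier than demo's start (X.start >= 99) AND its start is strictly before build's end (X.start < 266) AND its end is strictly after sync_call's end (X.end > 30).
audit: start 632 >= 99? ✓; start 632 < 266? ✗; end 723 > 30? ✓ → no.
design_review: start 443 >= 99? ✓; start 443 < 266? ✗; end 544 > 30? ✓ → no.
lunch: start 253 >= 99? ✓; start 253 < 266? ✓; end 557 > 30? ✓ → yes.
snapshot: start 199 >= 99? ✓; start 199 < 266? ✓; end 593 > 30? ✓ → yes.
soundcheck: start 245 >= 99? ✓; start 245 < 266? ✓; end 364 > 30? ✓ → yes.
Result: lunch, snapshot, soundcheck.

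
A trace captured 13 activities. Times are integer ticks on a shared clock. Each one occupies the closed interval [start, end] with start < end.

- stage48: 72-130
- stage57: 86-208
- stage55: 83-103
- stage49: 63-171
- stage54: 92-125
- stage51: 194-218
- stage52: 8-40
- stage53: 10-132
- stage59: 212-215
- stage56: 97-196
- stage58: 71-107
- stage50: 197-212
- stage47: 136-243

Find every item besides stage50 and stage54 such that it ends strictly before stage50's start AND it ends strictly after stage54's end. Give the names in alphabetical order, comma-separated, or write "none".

Conditions: its end is strictly before stage50's start (X.end < 197) AND its end is strictly after stage54's end (X.end > 125).
stage47: end 243 < 197? ✗; end 243 > 125? ✓ → no.
stage48: end 130 < 197? ✓; end 130 > 125? ✓ → yes.
stage49: end 171 < 197? ✓; end 171 > 125? ✓ → yes.
stage51: end 218 < 197? ✗; end 218 > 125? ✓ → no.
stage52: end 40 < 197? ✓; end 40 > 125? ✗ → no.
stage53: end 132 < 197? ✓; end 132 > 125? ✓ → yes.
stage55: end 103 < 197? ✓; end 103 > 125? ✗ → no.
stage56: end 196 < 197? ✓; end 196 > 125? ✓ → yes.
stage57: end 208 < 197? ✗; end 208 > 125? ✓ → no.
stage58: end 107 < 197? ✓; end 107 > 125? ✗ → no.
stage59: end 215 < 197? ✗; end 215 > 125? ✓ → no.
Result: stage48, stage49, stage53, stage56.

stage48, stage49, stage53, stage56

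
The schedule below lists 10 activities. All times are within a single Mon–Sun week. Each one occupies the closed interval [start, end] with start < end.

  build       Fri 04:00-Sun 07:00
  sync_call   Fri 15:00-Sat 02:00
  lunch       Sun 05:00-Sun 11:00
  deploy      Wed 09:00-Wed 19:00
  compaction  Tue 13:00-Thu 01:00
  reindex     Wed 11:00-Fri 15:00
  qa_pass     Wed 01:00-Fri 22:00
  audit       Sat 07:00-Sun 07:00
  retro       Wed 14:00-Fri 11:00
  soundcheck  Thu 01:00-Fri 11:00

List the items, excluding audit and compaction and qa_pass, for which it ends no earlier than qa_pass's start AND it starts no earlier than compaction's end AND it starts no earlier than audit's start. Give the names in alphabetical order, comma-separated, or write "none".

Conditions: its end is no earlier than qa_pass's start (X.end >= Wed 01:00) AND its start is no earlier than compaction's end (X.start >= Thu 01:00) AND its start is no earlier than audit's start (X.start >= Sat 07:00).
build: end Sun 07:00 >= Wed 01:00? ✓; start Fri 04:00 >= Thu 01:00? ✓; start Fri 04:00 >= Sat 07:00? ✗ → no.
deploy: end Wed 19:00 >= Wed 01:00? ✓; start Wed 09:00 >= Thu 01:00? ✗; start Wed 09:00 >= Sat 07:00? ✗ → no.
lunch: end Sun 11:00 >= Wed 01:00? ✓; start Sun 05:00 >= Thu 01:00? ✓; start Sun 05:00 >= Sat 07:00? ✓ → yes.
reindex: end Fri 15:00 >= Wed 01:00? ✓; start Wed 11:00 >= Thu 01:00? ✗; start Wed 11:00 >= Sat 07:00? ✗ → no.
retro: end Fri 11:00 >= Wed 01:00? ✓; start Wed 14:00 >= Thu 01:00? ✗; start Wed 14:00 >= Sat 07:00? ✗ → no.
soundcheck: end Fri 11:00 >= Wed 01:00? ✓; start Thu 01:00 >= Thu 01:00? ✓; start Thu 01:00 >= Sat 07:00? ✗ → no.
sync_call: end Sat 02:00 >= Wed 01:00? ✓; start Fri 15:00 >= Thu 01:00? ✓; start Fri 15:00 >= Sat 07:00? ✗ → no.
Result: lunch.

lunch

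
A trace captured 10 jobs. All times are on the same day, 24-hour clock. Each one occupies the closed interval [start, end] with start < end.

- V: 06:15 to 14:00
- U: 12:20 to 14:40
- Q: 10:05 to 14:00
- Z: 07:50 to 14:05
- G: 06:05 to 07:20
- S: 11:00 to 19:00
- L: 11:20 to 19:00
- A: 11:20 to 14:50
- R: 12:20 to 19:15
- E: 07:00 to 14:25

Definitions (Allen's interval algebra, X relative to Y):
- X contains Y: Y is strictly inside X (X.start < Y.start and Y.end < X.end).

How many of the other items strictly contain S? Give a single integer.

Target S = [11:00, 19:00].
A [11:20, 14:50] → during → no.
E [07:00, 14:25] → overlaps → no.
G [06:05, 07:20] → before → no.
L [11:20, 19:00] → finishes → no.
Q [10:05, 14:00] → overlaps → no.
R [12:20, 19:15] → overlapped-by → no.
U [12:20, 14:40] → during → no.
V [06:15, 14:00] → overlaps → no.
Z [07:50, 14:05] → overlaps → no.
Total: 0.

0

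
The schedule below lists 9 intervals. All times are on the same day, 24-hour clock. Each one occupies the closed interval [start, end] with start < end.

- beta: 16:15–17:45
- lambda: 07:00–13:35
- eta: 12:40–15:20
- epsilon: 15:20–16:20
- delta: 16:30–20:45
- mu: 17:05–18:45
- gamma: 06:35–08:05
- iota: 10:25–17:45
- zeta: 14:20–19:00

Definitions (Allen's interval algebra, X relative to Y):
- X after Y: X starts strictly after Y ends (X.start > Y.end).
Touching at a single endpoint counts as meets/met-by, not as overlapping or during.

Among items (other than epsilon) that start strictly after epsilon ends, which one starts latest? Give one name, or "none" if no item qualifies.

mu

Target epsilon = [15:20, 16:20].
beta [16:15, 17:45] → overlapped-by → excluded.
delta [16:30, 20:45] → after → candidate.
eta [12:40, 15:20] → meets → excluded.
gamma [06:35, 08:05] → before → excluded.
iota [10:25, 17:45] → contains → excluded.
lambda [07:00, 13:35] → before → excluded.
mu [17:05, 18:45] → after → candidate.
zeta [14:20, 19:00] → contains → excluded.
Among candidates, latest start is 17:05 → mu.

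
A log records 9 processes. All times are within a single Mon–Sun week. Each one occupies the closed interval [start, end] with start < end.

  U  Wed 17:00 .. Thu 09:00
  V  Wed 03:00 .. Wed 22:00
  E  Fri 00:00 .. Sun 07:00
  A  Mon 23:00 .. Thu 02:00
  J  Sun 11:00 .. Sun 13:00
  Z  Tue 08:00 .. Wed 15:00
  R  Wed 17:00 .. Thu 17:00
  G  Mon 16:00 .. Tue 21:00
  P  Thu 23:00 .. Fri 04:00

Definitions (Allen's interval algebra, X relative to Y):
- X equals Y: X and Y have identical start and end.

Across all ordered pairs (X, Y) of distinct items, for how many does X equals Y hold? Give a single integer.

Checking all 72 ordered pairs for relation 'equals'; matching pairs in alphabetical order:
No pair satisfies it.
Count: 0.

0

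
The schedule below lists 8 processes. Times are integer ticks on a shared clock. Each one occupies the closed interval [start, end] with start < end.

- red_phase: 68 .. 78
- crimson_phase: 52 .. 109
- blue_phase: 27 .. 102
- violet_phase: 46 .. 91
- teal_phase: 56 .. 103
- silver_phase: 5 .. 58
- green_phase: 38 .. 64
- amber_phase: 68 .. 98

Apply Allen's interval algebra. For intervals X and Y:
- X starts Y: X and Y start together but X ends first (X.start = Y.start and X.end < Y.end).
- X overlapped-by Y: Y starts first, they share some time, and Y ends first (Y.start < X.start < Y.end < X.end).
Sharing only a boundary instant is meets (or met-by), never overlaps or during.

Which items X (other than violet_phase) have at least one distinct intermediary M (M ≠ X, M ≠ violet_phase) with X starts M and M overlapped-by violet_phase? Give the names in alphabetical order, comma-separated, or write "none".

Target violet_phase = [46, 91].
Intermediaries M with M overlapped-by violet_phase: amber_phase, crimson_phase, teal_phase.
Via amber_phase — items with X starts amber_phase: red_phase.
Via crimson_phase — items with X starts crimson_phase: none.
Via teal_phase — items with X starts teal_phase: none.
Union: red_phase.

red_phase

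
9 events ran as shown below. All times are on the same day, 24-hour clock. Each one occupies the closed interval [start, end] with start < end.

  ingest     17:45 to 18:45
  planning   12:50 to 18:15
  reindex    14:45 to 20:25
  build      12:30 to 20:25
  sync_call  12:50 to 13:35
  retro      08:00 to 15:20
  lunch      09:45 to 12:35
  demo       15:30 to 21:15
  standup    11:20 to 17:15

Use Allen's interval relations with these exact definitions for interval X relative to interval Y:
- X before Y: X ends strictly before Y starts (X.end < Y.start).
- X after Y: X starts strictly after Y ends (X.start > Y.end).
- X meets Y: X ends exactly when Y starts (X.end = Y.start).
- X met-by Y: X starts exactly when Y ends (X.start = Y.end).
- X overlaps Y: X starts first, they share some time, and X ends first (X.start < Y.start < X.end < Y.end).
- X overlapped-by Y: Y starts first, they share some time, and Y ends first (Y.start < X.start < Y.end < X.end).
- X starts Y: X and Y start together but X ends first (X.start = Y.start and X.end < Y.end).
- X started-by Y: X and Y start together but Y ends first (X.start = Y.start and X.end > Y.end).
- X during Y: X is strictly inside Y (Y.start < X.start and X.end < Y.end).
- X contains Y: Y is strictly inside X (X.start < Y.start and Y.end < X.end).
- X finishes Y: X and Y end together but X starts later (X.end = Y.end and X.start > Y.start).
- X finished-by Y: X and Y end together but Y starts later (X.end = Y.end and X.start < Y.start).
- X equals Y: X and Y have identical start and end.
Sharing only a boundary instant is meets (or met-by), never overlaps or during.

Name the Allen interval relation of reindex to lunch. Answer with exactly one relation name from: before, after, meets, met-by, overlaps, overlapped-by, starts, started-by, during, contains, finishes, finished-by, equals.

after

reindex = [14:45, 20:25]; lunch = [09:45, 12:35].
Compare endpoints: reindex.start > lunch.start, reindex.start > lunch.end, reindex.end > lunch.start, reindex.end > lunch.end.
That pattern is 'after'.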